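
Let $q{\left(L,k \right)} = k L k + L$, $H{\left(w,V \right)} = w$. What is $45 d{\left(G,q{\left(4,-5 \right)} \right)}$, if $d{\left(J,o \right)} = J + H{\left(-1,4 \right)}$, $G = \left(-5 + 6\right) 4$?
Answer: $135$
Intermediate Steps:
$q{\left(L,k \right)} = L + L k^{2}$ ($q{\left(L,k \right)} = L k k + L = L k^{2} + L = L + L k^{2}$)
$G = 4$ ($G = 1 \cdot 4 = 4$)
$d{\left(J,o \right)} = -1 + J$ ($d{\left(J,o \right)} = J - 1 = -1 + J$)
$45 d{\left(G,q{\left(4,-5 \right)} \right)} = 45 \left(-1 + 4\right) = 45 \cdot 3 = 135$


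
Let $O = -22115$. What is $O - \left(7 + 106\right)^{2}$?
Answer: $-34884$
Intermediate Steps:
$O - \left(7 + 106\right)^{2} = -22115 - \left(7 + 106\right)^{2} = -22115 - 113^{2} = -22115 - 12769 = -34884$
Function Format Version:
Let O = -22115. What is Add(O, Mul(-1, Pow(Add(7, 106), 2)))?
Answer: -34884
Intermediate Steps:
Add(O, Mul(-1, Pow(Add(7, 106), 2))) = Add(-22115, Mul(-1, Pow(Add(7, 106), 2))) = Add(-22115, Mul(-1, Pow(113, 2))) = Add(-22115, Mul(-1, 12769)) = Add(-22115, -12769) = -34884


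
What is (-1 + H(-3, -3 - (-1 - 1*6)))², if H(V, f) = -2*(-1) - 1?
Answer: 0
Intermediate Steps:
H(V, f) = 1 (H(V, f) = 2 - 1 = 1)
(-1 + H(-3, -3 - (-1 - 1*6)))² = (-1 + 1)² = 0² = 0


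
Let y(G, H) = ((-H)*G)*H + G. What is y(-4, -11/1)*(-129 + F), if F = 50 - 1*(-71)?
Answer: -3840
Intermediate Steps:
F = 121 (F = 50 + 71 = 121)
y(G, H) = G - G*H² (y(G, H) = (-G*H)*H + G = -G*H² + G = G - G*H²)
y(-4, -11/1)*(-129 + F) = (-4*(1 - (-11/1)²))*(-129 + 121) = -4*(1 - (-11*1)²)*(-8) = -4*(1 - 1*(-11)²)*(-8) = -4*(1 - 1*121)*(-8) = -4*(1 - 121)*(-8) = -4*(-120)*(-8) = 480*(-8) = -3840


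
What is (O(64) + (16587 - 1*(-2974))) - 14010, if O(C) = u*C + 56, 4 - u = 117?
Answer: -1625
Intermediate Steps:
u = -113 (u = 4 - 1*117 = 4 - 117 = -113)
O(C) = 56 - 113*C (O(C) = -113*C + 56 = 56 - 113*C)
(O(64) + (16587 - 1*(-2974))) - 14010 = ((56 - 113*64) + (16587 - 1*(-2974))) - 14010 = ((56 - 7232) + (16587 + 2974)) - 14010 = (-7176 + 19561) - 14010 = 12385 - 14010 = -1625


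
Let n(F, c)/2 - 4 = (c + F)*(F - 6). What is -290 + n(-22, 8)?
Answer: 502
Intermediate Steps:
n(F, c) = 8 + 2*(-6 + F)*(F + c) (n(F, c) = 8 + 2*((c + F)*(F - 6)) = 8 + 2*((F + c)*(-6 + F)) = 8 + 2*((-6 + F)*(F + c)) = 8 + 2*(-6 + F)*(F + c))
-290 + n(-22, 8) = -290 + (8 - 12*(-22) - 12*8 + 2*(-22)**2 + 2*(-22)*8) = -290 + (8 + 264 - 96 + 2*484 - 352) = -290 + (8 + 264 - 96 + 968 - 352) = -290 + 792 = 502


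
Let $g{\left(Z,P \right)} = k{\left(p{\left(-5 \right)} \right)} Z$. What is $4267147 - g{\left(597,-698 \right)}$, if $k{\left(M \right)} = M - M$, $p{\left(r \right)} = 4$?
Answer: $4267147$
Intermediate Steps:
$k{\left(M \right)} = 0$
$g{\left(Z,P \right)} = 0$ ($g{\left(Z,P \right)} = 0 Z = 0$)
$4267147 - g{\left(597,-698 \right)} = 4267147 - 0 = 4267147 + 0 = 4267147$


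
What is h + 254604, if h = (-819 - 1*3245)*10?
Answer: 213964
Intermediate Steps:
h = -40640 (h = (-819 - 3245)*10 = -4064*10 = -40640)
h + 254604 = -40640 + 254604 = 213964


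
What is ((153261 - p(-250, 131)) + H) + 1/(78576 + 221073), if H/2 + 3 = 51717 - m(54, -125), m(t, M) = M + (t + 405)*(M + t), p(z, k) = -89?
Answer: 96548705695/299649 ≈ 3.2221e+5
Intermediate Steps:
m(t, M) = M + (405 + t)*(M + t)
H = 168856 (H = -6 + 2*(51717 - (54**2 + 405*54 + 406*(-125) - 125*54)) = -6 + 2*(51717 - (2916 + 21870 - 50750 - 6750)) = -6 + 2*(51717 - 1*(-32714)) = -6 + 2*(51717 + 32714) = -6 + 2*84431 = -6 + 168862 = 168856)
((153261 - p(-250, 131)) + H) + 1/(78576 + 221073) = ((153261 - 1*(-89)) + 168856) + 1/(78576 + 221073) = ((153261 + 89) + 168856) + 1/299649 = (153350 + 168856) + 1/299649 = 322206 + 1/299649 = 96548705695/299649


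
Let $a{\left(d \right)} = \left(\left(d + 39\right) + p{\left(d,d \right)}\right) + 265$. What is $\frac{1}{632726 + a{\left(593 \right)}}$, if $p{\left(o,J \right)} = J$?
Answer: $\frac{1}{634216} \approx 1.5767 \cdot 10^{-6}$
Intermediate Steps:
$a{\left(d \right)} = 304 + 2 d$ ($a{\left(d \right)} = \left(\left(d + 39\right) + d\right) + 265 = \left(\left(39 + d\right) + d\right) + 265 = \left(39 + 2 d\right) + 265 = 304 + 2 d$)
$\frac{1}{632726 + a{\left(593 \right)}} = \frac{1}{632726 + \left(304 + 2 \cdot 593\right)} = \frac{1}{632726 + \left(304 + 1186\right)} = \frac{1}{632726 + 1490} = \frac{1}{634216}$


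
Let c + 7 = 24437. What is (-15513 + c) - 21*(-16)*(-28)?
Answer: -491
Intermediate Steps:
c = 24430 (c = -7 + 24437 = 24430)
(-15513 + c) - 21*(-16)*(-28) = (-15513 + 24430) - 21*(-16)*(-28) = 8917 + 336*(-28) = 8917 - 9408 = -491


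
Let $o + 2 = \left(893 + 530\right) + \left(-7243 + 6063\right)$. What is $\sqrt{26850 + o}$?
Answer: $\sqrt{27091} \approx 164.59$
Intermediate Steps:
$o = 241$ ($o = -2 + \left(\left(893 + 530\right) + \left(-7243 + 6063\right)\right) = -2 + \left(1423 - 1180\right) = -2 + 243 = 241$)
$\sqrt{26850 + o} = \sqrt{26850 + 241} = \sqrt{27091}$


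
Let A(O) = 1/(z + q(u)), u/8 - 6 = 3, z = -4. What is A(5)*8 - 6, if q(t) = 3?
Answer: -14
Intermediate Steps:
u = 72 (u = 48 + 8*3 = 48 + 24 = 72)
A(O) = -1 (A(O) = 1/(-4 + 3) = 1/(-1) = -1)
A(5)*8 - 6 = -1*8 - 6 = -8 - 6 = -14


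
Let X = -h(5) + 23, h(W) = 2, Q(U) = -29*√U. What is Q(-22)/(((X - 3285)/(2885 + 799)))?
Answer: 8903*I*√22/272 ≈ 153.52*I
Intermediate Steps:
X = 21 (X = -1*2 + 23 = -2 + 23 = 21)
Q(-22)/(((X - 3285)/(2885 + 799))) = (-29*I*√22)/(((21 - 3285)/(2885 + 799))) = (-29*I*√22)/((-3264/3684)) = (-29*I*√22)/((-3264*1/3684)) = (-29*I*√22)/(-272/307) = -29*I*√22*(-307/272) = 8903*I*√22/272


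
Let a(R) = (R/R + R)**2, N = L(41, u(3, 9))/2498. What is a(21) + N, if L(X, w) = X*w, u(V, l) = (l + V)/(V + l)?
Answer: 1209073/2498 ≈ 484.02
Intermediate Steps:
u(V, l) = 1 (u(V, l) = (V + l)/(V + l) = 1)
N = 41/2498 (N = (41*1)/2498 = 41*(1/2498) = 41/2498 ≈ 0.016413)
a(R) = (1 + R)**2
a(21) + N = (1 + 21)**2 + 41/2498 = 22**2 + 41/2498 = 484 + 41/2498 = 1209073/2498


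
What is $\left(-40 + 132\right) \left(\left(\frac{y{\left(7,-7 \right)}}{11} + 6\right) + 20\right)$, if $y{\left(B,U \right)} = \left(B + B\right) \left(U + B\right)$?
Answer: $2392$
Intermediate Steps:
$y{\left(B,U \right)} = 2 B \left(B + U\right)$
$\left(-40 + 132\right) \left(\left(\frac{y{\left(7,-7 \right)}}{11} + 6\right) + 20\right) = \left(-40 + 132\right) \left(\left(\frac{2 \cdot 7 \left(7 - 7\right)}{11} + 6\right) + 20\right) = 92 \left(\left(2 \cdot 7 \cdot 0 \cdot \frac{1}{11} + 6\right) + 20\right) = 92 \left(\left(0 \cdot \frac{1}{11} + 6\right) + 20\right) = 92 \left(\left(0 + 6\right) + 20\right) = 92 \left(6 + 20\right) = 92 \cdot 26 = 2392$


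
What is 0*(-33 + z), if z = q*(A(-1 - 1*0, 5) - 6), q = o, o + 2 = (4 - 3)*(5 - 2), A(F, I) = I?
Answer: 0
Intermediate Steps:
o = 1 (o = -2 + (4 - 3)*(5 - 2) = -2 + 1*3 = -2 + 3 = 1)
q = 1
z = -1 (z = 1*(5 - 6) = 1*(-1) = -1)
0*(-33 + z) = 0*(-33 - 1) = 0*(-34) = 0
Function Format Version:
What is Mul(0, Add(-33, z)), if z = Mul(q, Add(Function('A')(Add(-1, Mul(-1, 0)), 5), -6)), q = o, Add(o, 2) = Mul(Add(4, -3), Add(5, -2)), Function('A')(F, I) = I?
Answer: 0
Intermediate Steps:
o = 1 (o = Add(-2, Mul(Add(4, -3), Add(5, -2))) = Add(-2, Mul(1, 3)) = Add(-2, 3) = 1)
q = 1
z = -1 (z = Mul(1, Add(5, -6)) = Mul(1, -1) = -1)
Mul(0, Add(-33, z)) = Mul(0, Add(-33, -1)) = Mul(0, -34) = 0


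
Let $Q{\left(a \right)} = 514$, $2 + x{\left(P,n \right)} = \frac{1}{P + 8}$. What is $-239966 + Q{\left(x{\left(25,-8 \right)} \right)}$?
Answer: $-239452$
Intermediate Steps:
$x{\left(P,n \right)} = -2 + \frac{1}{8 + P}$ ($x{\left(P,n \right)} = -2 + \frac{1}{P + 8} = -2 + \frac{1}{8 + P}$)
$-239966 + Q{\left(x{\left(25,-8 \right)} \right)} = -239966 + 514 = -239452$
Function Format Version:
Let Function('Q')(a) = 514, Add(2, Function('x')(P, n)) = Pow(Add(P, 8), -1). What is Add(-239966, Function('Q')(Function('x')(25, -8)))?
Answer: -239452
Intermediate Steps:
Function('x')(P, n) = Add(-2, Pow(Add(8, P), -1)) (Function('x')(P, n) = Add(-2, Pow(Add(P, 8), -1)) = Add(-2, Pow(Add(8, P), -1)))
Add(-239966, Function('Q')(Function('x')(25, -8))) = Add(-239966, 514) = -239452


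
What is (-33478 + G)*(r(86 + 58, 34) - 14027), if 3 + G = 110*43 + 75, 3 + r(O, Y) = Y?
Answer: 401349296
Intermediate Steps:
r(O, Y) = -3 + Y
G = 4802 (G = -3 + (110*43 + 75) = -3 + (4730 + 75) = -3 + 4805 = 4802)
(-33478 + G)*(r(86 + 58, 34) - 14027) = (-33478 + 4802)*((-3 + 34) - 14027) = -28676*(31 - 14027) = -28676*(-13996) = 401349296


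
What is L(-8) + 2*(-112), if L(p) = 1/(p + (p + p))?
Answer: -5377/24 ≈ -224.04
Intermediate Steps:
L(p) = 1/(3*p) (L(p) = 1/(p + 2*p) = 1/(3*p))
L(-8) + 2*(-112) = (⅓)/(-8) + 2*(-112) = (⅓)*(-⅛) - 224 = -1/24 - 224 = -5377/24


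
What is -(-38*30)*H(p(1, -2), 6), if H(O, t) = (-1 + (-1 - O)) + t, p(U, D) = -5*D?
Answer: -6840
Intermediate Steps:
H(O, t) = -2 + t - O (H(O, t) = (-2 - O) + t = -2 + t - O)
-(-38*30)*H(p(1, -2), 6) = -(-38*30)*(-2 + 6 - (-5)*(-2)) = -(-1140)*(-2 + 6 - 1*10) = -(-1140)*(-2 + 6 - 10) = -(-1140)*(-6) = -1*6840 = -6840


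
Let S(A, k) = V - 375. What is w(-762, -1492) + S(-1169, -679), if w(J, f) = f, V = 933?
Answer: -934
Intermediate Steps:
S(A, k) = 558 (S(A, k) = 933 - 375 = 558)
w(-762, -1492) + S(-1169, -679) = -1492 + 558 = -934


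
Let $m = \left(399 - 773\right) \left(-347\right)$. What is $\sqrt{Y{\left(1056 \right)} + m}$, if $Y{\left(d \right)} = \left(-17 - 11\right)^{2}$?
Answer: $\sqrt{130562} \approx 361.33$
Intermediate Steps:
$Y{\left(d \right)} = 784$ ($Y{\left(d \right)} = \left(-28\right)^{2} = 784$)
$m = 129778$ ($m = \left(-374\right) \left(-347\right) = 129778$)
$\sqrt{Y{\left(1056 \right)} + m} = \sqrt{784 + 129778} = \sqrt{130562}$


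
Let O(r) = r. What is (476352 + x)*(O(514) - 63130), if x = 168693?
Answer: -40390137720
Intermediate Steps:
(476352 + x)*(O(514) - 63130) = (476352 + 168693)*(514 - 63130) = 645045*(-62616) = -40390137720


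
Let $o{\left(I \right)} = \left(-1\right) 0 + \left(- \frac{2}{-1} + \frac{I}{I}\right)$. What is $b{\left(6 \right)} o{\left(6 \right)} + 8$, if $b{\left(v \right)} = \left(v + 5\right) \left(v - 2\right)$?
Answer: $140$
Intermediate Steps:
$b{\left(v \right)} = \left(-2 + v\right) \left(5 + v\right)$ ($b{\left(v \right)} = \left(5 + v\right) \left(-2 + v\right) = \left(-2 + v\right) \left(5 + v\right)$)
$o{\left(I \right)} = 3$ ($o{\left(I \right)} = 0 + \left(\left(-2\right) \left(-1\right) + 1\right) = 0 + \left(2 + 1\right) = 0 + 3 = 3$)
$b{\left(6 \right)} o{\left(6 \right)} + 8 = \left(-10 + 6^{2} + 3 \cdot 6\right) 3 + 8 = \left(-10 + 36 + 18\right) 3 + 8 = 44 \cdot 3 + 8 = 132 + 8 = 140$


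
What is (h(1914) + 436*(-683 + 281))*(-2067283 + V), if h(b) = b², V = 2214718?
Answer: 514271561940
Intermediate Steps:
(h(1914) + 436*(-683 + 281))*(-2067283 + V) = (1914² + 436*(-683 + 281))*(-2067283 + 2214718) = (3663396 + 436*(-402))*147435 = (3663396 - 175272)*147435 = 3488124*147435 = 514271561940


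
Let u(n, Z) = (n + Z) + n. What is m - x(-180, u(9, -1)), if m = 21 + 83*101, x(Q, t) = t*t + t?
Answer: 8098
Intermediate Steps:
u(n, Z) = Z + 2*n (u(n, Z) = (Z + n) + n = Z + 2*n)
x(Q, t) = t + t² (x(Q, t) = t² + t = t + t²)
m = 8404 (m = 21 + 8383 = 8404)
m - x(-180, u(9, -1)) = 8404 - (-1 + 2*9)*(1 + (-1 + 2*9)) = 8404 - (-1 + 18)*(1 + (-1 + 18)) = 8404 - 17*(1 + 17) = 8404 - 17*18 = 8404 - 1*306 = 8404 - 306 = 8098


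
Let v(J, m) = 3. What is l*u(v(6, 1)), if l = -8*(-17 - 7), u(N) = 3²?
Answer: 1728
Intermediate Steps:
u(N) = 9
l = 192 (l = -8*(-24) = 192)
l*u(v(6, 1)) = 192*9 = 1728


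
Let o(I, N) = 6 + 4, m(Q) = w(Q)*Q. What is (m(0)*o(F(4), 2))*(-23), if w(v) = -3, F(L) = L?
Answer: 0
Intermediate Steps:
m(Q) = -3*Q
o(I, N) = 10
(m(0)*o(F(4), 2))*(-23) = (-3*0*10)*(-23) = (0*10)*(-23) = 0*(-23) = 0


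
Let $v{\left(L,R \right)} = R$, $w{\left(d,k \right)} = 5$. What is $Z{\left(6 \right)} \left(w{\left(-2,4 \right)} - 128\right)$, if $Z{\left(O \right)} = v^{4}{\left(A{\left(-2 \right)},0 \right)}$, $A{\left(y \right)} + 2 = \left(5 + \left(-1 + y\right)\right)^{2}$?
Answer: $0$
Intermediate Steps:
$A{\left(y \right)} = -2 + \left(4 + y\right)^{2}$ ($A{\left(y \right)} = -2 + \left(5 + \left(-1 + y\right)\right)^{2} = -2 + \left(4 + y\right)^{2}$)
$Z{\left(O \right)} = 0$ ($Z{\left(O \right)} = 0^{4} = 0$)
$Z{\left(6 \right)} \left(w{\left(-2,4 \right)} - 128\right) = 0 \left(5 - 128\right) = 0 \left(-123\right) = 0$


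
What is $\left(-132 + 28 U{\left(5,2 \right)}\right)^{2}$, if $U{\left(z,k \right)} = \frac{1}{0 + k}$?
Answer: $13924$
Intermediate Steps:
$U{\left(z,k \right)} = \frac{1}{k}$
$\left(-132 + 28 U{\left(5,2 \right)}\right)^{2} = \left(-132 + \frac{28}{2}\right)^{2} = \left(-132 + 28 \cdot \frac{1}{2}\right)^{2} = \left(-132 + 14\right)^{2} = \left(-118\right)^{2} = 13924$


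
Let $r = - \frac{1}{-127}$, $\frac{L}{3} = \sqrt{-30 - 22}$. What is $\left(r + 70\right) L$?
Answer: $\frac{53346 i \sqrt{13}}{127} \approx 1514.5 i$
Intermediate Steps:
$L = 6 i \sqrt{13}$ ($L = 3 \sqrt{-30 - 22} = 3 \sqrt{-52} = 3 \cdot 2 i \sqrt{13} = 6 i \sqrt{13} \approx 21.633 i$)
$r = \frac{1}{127}$ ($r = \left(-1\right) \left(- \frac{1}{127}\right) = \frac{1}{127} \approx 0.007874$)
$\left(r + 70\right) L = \left(\frac{1}{127} + 70\right) 6 i \sqrt{13} = \frac{8891 \cdot 6 i \sqrt{13}}{127} = \frac{53346 i \sqrt{13}}{127}$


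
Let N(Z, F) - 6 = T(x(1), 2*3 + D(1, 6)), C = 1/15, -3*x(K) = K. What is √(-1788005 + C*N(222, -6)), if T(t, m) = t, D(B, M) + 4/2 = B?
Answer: 4*I*√25143815/15 ≈ 1337.2*I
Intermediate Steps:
x(K) = -K/3
D(B, M) = -2 + B
C = 1/15 ≈ 0.066667
N(Z, F) = 17/3 (N(Z, F) = 6 - ⅓*1 = 6 - ⅓ = 17/3)
√(-1788005 + C*N(222, -6)) = √(-1788005 + (1/15)*(17/3)) = √(-1788005 + 17/45) = √(-80460208/45) = 4*I*√25143815/15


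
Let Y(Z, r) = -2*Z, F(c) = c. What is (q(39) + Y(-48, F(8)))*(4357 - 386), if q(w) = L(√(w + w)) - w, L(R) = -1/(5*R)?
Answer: 226347 - 3971*√78/390 ≈ 2.2626e+5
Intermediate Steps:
L(R) = -1/(5*R)
q(w) = -w - √2/(10*√w) (q(w) = -1/(5*√(w + w)) - w = -√2/(2*√w)/5 - w = -√2/(10*√w) - w = -w - √2/(10*√w))
(q(39) + Y(-48, F(8)))*(4357 - 386) = ((-1*39 - √2/(10*√39)) - 2*(-48))*(4357 - 386) = ((-39 - √2*√39/39/10) + 96)*3971 = ((-39 - √78/390) + 96)*3971 = (57 - √78/390)*3971 = 226347 - 3971*√78/390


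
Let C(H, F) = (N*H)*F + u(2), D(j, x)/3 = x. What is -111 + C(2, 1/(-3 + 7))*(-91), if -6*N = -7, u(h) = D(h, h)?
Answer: -8521/12 ≈ -710.08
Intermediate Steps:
D(j, x) = 3*x
u(h) = 3*h
N = 7/6 (N = -1/6*(-7) = 7/6 ≈ 1.1667)
C(H, F) = 6 + 7*F*H/6 (C(H, F) = (7*H/6)*F + 3*2 = 7*F*H/6 + 6 = 6 + 7*F*H/6)
-111 + C(2, 1/(-3 + 7))*(-91) = -111 + (6 + (7/6)*2/(-3 + 7))*(-91) = -111 + (6 + (7/6)*2/4)*(-91) = -111 + (6 + (7/6)*(1/4)*2)*(-91) = -111 + (6 + 7/12)*(-91) = -111 + (79/12)*(-91) = -111 - 7189/12 = -8521/12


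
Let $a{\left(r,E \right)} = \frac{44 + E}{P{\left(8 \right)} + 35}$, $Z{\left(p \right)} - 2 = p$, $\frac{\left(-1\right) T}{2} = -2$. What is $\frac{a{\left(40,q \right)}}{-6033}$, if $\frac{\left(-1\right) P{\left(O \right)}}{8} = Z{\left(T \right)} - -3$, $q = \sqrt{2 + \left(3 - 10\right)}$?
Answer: $\frac{44}{223221} + \frac{i \sqrt{5}}{223221} \approx 0.00019711 + 1.0017 \cdot 10^{-5} i$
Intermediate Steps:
$T = 4$ ($T = \left(-2\right) \left(-2\right) = 4$)
$Z{\left(p \right)} = 2 + p$
$q = i \sqrt{5}$ ($q = \sqrt{2 + \left(3 - 10\right)} = \sqrt{2 - 7} = \sqrt{-5} = i \sqrt{5} \approx 2.2361 i$)
$P{\left(O \right)} = -72$ ($P{\left(O \right)} = - 8 \left(\left(2 + 4\right) - -3\right) = - 8 \left(6 + 3\right) = \left(-8\right) 9 = -72$)
$a{\left(r,E \right)} = - \frac{44}{37} - \frac{E}{37}$ ($a{\left(r,E \right)} = \frac{44 + E}{-72 + 35} = \frac{44 + E}{-37} = \left(44 + E\right) \left(- \frac{1}{37}\right) = - \frac{44}{37} - \frac{E}{37}$)
$\frac{a{\left(40,q \right)}}{-6033} = \frac{- \frac{44}{37} - \frac{i \sqrt{5}}{37}}{-6033} = \left(- \frac{44}{37} - \frac{i \sqrt{5}}{37}\right) \left(- \frac{1}{6033}\right) = \frac{44}{223221} + \frac{i \sqrt{5}}{223221}$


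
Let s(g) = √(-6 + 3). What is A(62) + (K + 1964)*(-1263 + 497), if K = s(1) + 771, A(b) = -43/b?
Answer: -129890663/62 - 766*I*√3 ≈ -2.095e+6 - 1326.8*I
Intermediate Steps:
s(g) = I*√3 (s(g) = √(-3) = I*√3)
K = 771 + I*√3 (K = I*√3 + 771 = 771 + I*√3 ≈ 771.0 + 1.732*I)
A(62) + (K + 1964)*(-1263 + 497) = -43/62 + ((771 + I*√3) + 1964)*(-1263 + 497) = -43*1/62 + (2735 + I*√3)*(-766) = -43/62 + (-2095010 - 766*I*√3) = -129890663/62 - 766*I*√3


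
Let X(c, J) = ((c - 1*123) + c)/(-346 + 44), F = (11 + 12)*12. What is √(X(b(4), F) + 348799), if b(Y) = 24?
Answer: √31811886646/302 ≈ 590.59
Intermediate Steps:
F = 276 (F = 23*12 = 276)
X(c, J) = 123/302 - c/151 (X(c, J) = ((c - 123) + c)/(-302) = ((-123 + c) + c)*(-1/302) = (-123 + 2*c)*(-1/302) = 123/302 - c/151)
√(X(b(4), F) + 348799) = √((123/302 - 1/151*24) + 348799) = √((123/302 - 24/151) + 348799) = √(75/302 + 348799) = √(105337373/302) = √31811886646/302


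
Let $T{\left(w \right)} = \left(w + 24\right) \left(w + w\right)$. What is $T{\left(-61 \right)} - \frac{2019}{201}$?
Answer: $\frac{301765}{67} \approx 4504.0$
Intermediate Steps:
$T{\left(w \right)} = 2 w \left(24 + w\right)$ ($T{\left(w \right)} = \left(24 + w\right) 2 w = 2 w \left(24 + w\right)$)
$T{\left(-61 \right)} - \frac{2019}{201} = 2 \left(-61\right) \left(24 - 61\right) - \frac{2019}{201} = 2 \left(-61\right) \left(-37\right) - 2019 \cdot \frac{1}{201} = 4514 - \frac{673}{67} = \frac{301765}{67}$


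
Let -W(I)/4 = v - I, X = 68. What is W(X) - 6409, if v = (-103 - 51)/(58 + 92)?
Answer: -459967/75 ≈ -6132.9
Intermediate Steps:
v = -77/75 (v = -154/150 = -154*1/150 = -77/75 ≈ -1.0267)
W(I) = 308/75 + 4*I (W(I) = -4*(-77/75 - I) = 308/75 + 4*I)
W(X) - 6409 = (308/75 + 4*68) - 6409 = (308/75 + 272) - 6409 = 20708/75 - 6409 = -459967/75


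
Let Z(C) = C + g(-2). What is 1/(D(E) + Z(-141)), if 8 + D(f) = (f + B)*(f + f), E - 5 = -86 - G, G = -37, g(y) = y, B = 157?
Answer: -1/10095 ≈ -9.9059e-5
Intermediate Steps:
Z(C) = -2 + C (Z(C) = C - 2 = -2 + C)
E = -44 (E = 5 + (-86 - 1*(-37)) = 5 + (-86 + 37) = 5 - 49 = -44)
D(f) = -8 + 2*f*(157 + f) (D(f) = -8 + (f + 157)*(f + f) = -8 + (157 + f)*(2*f) = -8 + 2*f*(157 + f))
1/(D(E) + Z(-141)) = 1/((-8 + 2*(-44)² + 314*(-44)) + (-2 - 141)) = 1/((-8 + 2*1936 - 13816) - 143) = 1/((-8 + 3872 - 13816) - 143) = 1/(-9952 - 143) = 1/(-10095) = -1/10095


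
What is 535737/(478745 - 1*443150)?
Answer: 178579/11865 ≈ 15.051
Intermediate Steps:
535737/(478745 - 1*443150) = 535737/(478745 - 443150) = 535737/35595 = 535737*(1/35595) = 178579/11865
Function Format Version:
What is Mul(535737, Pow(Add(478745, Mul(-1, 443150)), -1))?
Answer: Rational(178579, 11865) ≈ 15.051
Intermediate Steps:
Mul(535737, Pow(Add(478745, Mul(-1, 443150)), -1)) = Mul(535737, Pow(Add(478745, -443150), -1)) = Mul(535737, Pow(35595, -1)) = Mul(535737, Rational(1, 35595)) = Rational(178579, 11865)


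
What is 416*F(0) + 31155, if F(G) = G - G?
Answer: 31155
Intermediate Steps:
F(G) = 0
416*F(0) + 31155 = 416*0 + 31155 = 0 + 31155 = 31155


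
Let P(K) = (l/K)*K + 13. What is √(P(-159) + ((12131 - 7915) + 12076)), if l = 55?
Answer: 2*√4090 ≈ 127.91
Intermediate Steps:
P(K) = 68 (P(K) = (55/K)*K + 13 = 55 + 13 = 68)
√(P(-159) + ((12131 - 7915) + 12076)) = √(68 + ((12131 - 7915) + 12076)) = √(68 + (4216 + 12076)) = √(68 + 16292) = √16360 = 2*√4090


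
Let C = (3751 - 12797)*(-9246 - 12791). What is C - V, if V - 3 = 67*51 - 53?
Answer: 199343335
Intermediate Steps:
C = 199346702 (C = -9046*(-22037) = 199346702)
V = 3367 (V = 3 + (67*51 - 53) = 3 + (3417 - 53) = 3 + 3364 = 3367)
C - V = 199346702 - 1*3367 = 199346702 - 3367 = 199343335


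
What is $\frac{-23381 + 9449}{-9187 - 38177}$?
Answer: $\frac{1161}{3947} \approx 0.29415$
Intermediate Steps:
$\frac{-23381 + 9449}{-9187 - 38177} = - \frac{13932}{-9187 - 38177} = - \frac{13932}{-47364} = \left(-13932\right) \left(- \frac{1}{47364}\right) = \frac{1161}{3947}$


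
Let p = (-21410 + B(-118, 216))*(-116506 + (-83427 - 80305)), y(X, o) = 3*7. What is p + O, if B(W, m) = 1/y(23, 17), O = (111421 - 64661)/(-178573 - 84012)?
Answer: 945287446030946/157551 ≈ 5.9999e+9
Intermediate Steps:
y(X, o) = 21
O = -9352/52517 (O = 46760/(-262585) = 46760*(-1/262585) = -9352/52517 ≈ -0.17808)
B(W, m) = 1/21
p = 17999646706/3 (p = (-21410 + 1/21)*(-116506 + (-83427 - 80305)) = -449609*(-116506 - 163732)/21 = -449609/21*(-280238) = 17999646706/3 ≈ 5.9999e+9)
p + O = 17999646706/3 - 9352/52517 = 945287446030946/157551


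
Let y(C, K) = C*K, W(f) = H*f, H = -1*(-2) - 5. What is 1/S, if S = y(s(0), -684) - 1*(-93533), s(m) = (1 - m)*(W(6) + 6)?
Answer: 1/101741 ≈ 9.8289e-6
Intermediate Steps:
H = -3 (H = 2 - 5 = -3)
W(f) = -3*f
s(m) = -12 + 12*m (s(m) = (1 - m)*(-3*6 + 6) = (1 - m)*(-18 + 6) = (1 - m)*(-12) = -12 + 12*m)
S = 101741 (S = (-12 + 12*0)*(-684) - 1*(-93533) = (-12 + 0)*(-684) + 93533 = -12*(-684) + 93533 = 8208 + 93533 = 101741)
1/S = 1/101741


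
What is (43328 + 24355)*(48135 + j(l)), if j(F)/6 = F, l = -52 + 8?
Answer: 3240052893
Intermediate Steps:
l = -44
j(F) = 6*F
(43328 + 24355)*(48135 + j(l)) = (43328 + 24355)*(48135 + 6*(-44)) = 67683*(48135 - 264) = 67683*47871 = 3240052893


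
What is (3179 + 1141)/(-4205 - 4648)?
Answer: -1440/2951 ≈ -0.48797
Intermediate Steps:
(3179 + 1141)/(-4205 - 4648) = 4320/(-8853) = 4320*(-1/8853) = -1440/2951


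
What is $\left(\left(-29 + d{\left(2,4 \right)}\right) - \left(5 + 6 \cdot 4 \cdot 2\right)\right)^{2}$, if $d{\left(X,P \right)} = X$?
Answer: $6400$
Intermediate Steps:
$\left(\left(-29 + d{\left(2,4 \right)}\right) - \left(5 + 6 \cdot 4 \cdot 2\right)\right)^{2} = \left(\left(-29 + 2\right) - \left(5 + 6 \cdot 4 \cdot 2\right)\right)^{2} = \left(-27 - 53\right)^{2} = \left(-80\right)^{2} = 6400$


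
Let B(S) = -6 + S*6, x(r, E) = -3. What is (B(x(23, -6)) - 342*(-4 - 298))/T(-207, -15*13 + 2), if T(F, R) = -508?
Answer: -25815/127 ≈ -203.27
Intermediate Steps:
B(S) = -6 + 6*S
(B(x(23, -6)) - 342*(-4 - 298))/T(-207, -15*13 + 2) = ((-6 + 6*(-3)) - 342*(-4 - 298))/(-508) = ((-6 - 18) - 342*(-302))*(-1/508) = (-24 - 1*(-103284))*(-1/508) = (-24 + 103284)*(-1/508) = 103260*(-1/508) = -25815/127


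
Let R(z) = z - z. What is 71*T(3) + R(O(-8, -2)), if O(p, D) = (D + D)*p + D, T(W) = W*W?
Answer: 639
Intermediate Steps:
T(W) = W²
O(p, D) = D + 2*D*p (O(p, D) = (2*D)*p + D = 2*D*p + D = D + 2*D*p)
R(z) = 0
71*T(3) + R(O(-8, -2)) = 71*3² + 0 = 71*9 + 0 = 639 + 0 = 639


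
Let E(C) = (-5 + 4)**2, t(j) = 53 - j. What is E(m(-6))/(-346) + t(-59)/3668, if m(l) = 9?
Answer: 1253/45326 ≈ 0.027644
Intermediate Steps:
E(C) = 1 (E(C) = (-1)**2 = 1)
E(m(-6))/(-346) + t(-59)/3668 = 1/(-346) + (53 - 1*(-59))/3668 = 1*(-1/346) + (53 + 59)*(1/3668) = -1/346 + 112*(1/3668) = -1/346 + 4/131 = 1253/45326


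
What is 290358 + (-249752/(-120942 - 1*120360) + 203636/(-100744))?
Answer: 882312528203965/3038716086 ≈ 2.9036e+5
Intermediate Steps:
290358 + (-249752/(-120942 - 1*120360) + 203636/(-100744)) = 290358 + (-249752/(-120942 - 120360) + 203636*(-1/100744)) = 290358 + (-249752/(-241302) - 50909/25186) = 290358 + (-249752*(-1/241302) - 50909/25186) = 290358 + (124876/120651 - 50909/25186) = 290358 - 2997094823/3038716086 = 882312528203965/3038716086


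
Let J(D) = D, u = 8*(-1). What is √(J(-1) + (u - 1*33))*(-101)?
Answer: -101*I*√42 ≈ -654.55*I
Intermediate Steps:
u = -8
√(J(-1) + (u - 1*33))*(-101) = √(-1 + (-8 - 1*33))*(-101) = √(-1 + (-8 - 33))*(-101) = √(-1 - 41)*(-101) = √(-42)*(-101) = (I*√42)*(-101) = -101*I*√42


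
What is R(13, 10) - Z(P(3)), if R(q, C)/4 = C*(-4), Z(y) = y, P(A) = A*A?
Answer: -169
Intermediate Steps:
P(A) = A²
R(q, C) = -16*C (R(q, C) = 4*(C*(-4)) = 4*(-4*C) = -16*C)
R(13, 10) - Z(P(3)) = -16*10 - 1*3² = -160 - 1*9 = -160 - 9 = -169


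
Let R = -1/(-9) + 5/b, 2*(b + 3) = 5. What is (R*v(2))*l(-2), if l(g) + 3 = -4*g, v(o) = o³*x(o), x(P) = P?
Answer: -7120/9 ≈ -791.11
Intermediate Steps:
b = -½ (b = -3 + (½)*5 = -3 + 5/2 = -½ ≈ -0.50000)
v(o) = o⁴ (v(o) = o³*o = o⁴)
l(g) = -3 - 4*g
R = -89/9 (R = -1/(-9) + 5/(-½) = -1*(-⅑) + 5*(-2) = ⅑ - 10 = -89/9 ≈ -9.8889)
(R*v(2))*l(-2) = (-89/9*2⁴)*(-3 - 4*(-2)) = (-89/9*16)*(-3 + 8) = -1424/9*5 = -7120/9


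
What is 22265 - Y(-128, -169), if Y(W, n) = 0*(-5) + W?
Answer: 22393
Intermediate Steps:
Y(W, n) = W (Y(W, n) = 0 + W = W)
22265 - Y(-128, -169) = 22265 - 1*(-128) = 22265 + 128 = 22393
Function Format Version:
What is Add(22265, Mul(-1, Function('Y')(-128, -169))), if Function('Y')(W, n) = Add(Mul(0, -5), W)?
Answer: 22393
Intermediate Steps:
Function('Y')(W, n) = W (Function('Y')(W, n) = Add(0, W) = W)
Add(22265, Mul(-1, Function('Y')(-128, -169))) = Add(22265, Mul(-1, -128)) = Add(22265, 128) = 22393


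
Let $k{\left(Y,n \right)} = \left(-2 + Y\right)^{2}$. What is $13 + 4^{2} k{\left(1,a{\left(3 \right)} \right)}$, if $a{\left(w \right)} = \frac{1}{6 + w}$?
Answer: $29$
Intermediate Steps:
$13 + 4^{2} k{\left(1,a{\left(3 \right)} \right)} = 13 + 4^{2} \left(-2 + 1\right)^{2} = 13 + 16 \left(-1\right)^{2} = 13 + 16 \cdot 1 = 13 + 16 = 29$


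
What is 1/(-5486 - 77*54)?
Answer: -1/9644 ≈ -0.00010369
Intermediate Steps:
1/(-5486 - 77*54) = 1/(-5486 - 4158) = 1/(-9644) = -1/9644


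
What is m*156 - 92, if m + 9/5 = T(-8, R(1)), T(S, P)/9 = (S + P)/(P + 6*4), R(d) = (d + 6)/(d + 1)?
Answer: -6628/11 ≈ -602.54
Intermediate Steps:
R(d) = (6 + d)/(1 + d)
T(S, P) = 9*(P + S)/(24 + P) (T(S, P) = 9*((S + P)/(P + 6*4)) = 9*((P + S)/(P + 24)) = 9*((P + S)/(24 + P)) = 9*(P + S)/(24 + P))
m = -36/11 (m = -9/5 + 9*((6 + 1)/(1 + 1) - 8)/(24 + (6 + 1)/(1 + 1)) = -9/5 + 9*(7/2 - 8)/(24 + 7/2) = -9/5 + 9*(-9/2)/(55/2) = -9/5 + 9*(2/55)*(-9/2) = -9/5 - 81/55 = -36/11 ≈ -3.2727)
m*156 - 92 = -36/11*156 - 92 = -5616/11 - 92 = -6628/11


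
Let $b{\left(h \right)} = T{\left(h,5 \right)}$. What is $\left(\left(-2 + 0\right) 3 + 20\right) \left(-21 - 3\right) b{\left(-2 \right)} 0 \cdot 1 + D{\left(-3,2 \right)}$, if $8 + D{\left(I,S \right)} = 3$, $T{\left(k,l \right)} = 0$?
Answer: $-5$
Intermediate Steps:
$b{\left(h \right)} = 0$
$D{\left(I,S \right)} = -5$ ($D{\left(I,S \right)} = -8 + 3 = -5$)
$\left(\left(-2 + 0\right) 3 + 20\right) \left(-21 - 3\right) b{\left(-2 \right)} 0 \cdot 1 + D{\left(-3,2 \right)} = \left(\left(-2 + 0\right) 3 + 20\right) \left(-21 - 3\right) 0 \cdot 0 \cdot 1 - 5 = \left(\left(-2\right) 3 + 20\right) \left(-24\right) 0 \cdot 1 - 5 = \left(-6 + 20\right) \left(-24\right) 0 - 5 = 14 \left(-24\right) 0 - 5 = \left(-336\right) 0 - 5 = 0 - 5 = -5$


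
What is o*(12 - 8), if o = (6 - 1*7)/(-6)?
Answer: ⅔ ≈ 0.66667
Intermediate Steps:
o = ⅙ (o = (6 - 7)*(-⅙) = -1*(-⅙) = ⅙ ≈ 0.16667)
o*(12 - 8) = (12 - 8)/6 = (⅙)*4 = ⅔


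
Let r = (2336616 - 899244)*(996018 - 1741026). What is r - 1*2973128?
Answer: -1070856612104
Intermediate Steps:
r = -1070853638976 (r = 1437372*(-745008) = -1070853638976)
r - 1*2973128 = -1070853638976 - 1*2973128 = -1070853638976 - 2973128 = -1070856612104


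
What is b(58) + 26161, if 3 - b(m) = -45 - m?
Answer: 26267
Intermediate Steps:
b(m) = 48 + m (b(m) = 3 - (-45 - m) = 3 + (45 + m) = 48 + m)
b(58) + 26161 = (48 + 58) + 26161 = 106 + 26161 = 26267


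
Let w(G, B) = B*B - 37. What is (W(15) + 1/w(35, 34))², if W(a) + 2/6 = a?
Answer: 29931841/139129 ≈ 215.14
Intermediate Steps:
w(G, B) = -37 + B² (w(G, B) = B² - 37 = -37 + B²)
W(a) = -⅓ + a
(W(15) + 1/w(35, 34))² = ((-⅓ + 15) + 1/(-37 + 34²))² = (44/3 + 1/(-37 + 1156))² = (44/3 + 1/1119)² = (5471/373)² = 29931841/139129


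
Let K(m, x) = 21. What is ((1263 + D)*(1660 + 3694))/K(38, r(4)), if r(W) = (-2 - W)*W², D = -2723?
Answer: -7816840/21 ≈ -3.7223e+5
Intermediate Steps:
r(W) = W²*(-2 - W)
((1263 + D)*(1660 + 3694))/K(38, r(4)) = ((1263 - 2723)*(1660 + 3694))/21 = -1460*5354*(1/21) = -7816840*1/21 = -7816840/21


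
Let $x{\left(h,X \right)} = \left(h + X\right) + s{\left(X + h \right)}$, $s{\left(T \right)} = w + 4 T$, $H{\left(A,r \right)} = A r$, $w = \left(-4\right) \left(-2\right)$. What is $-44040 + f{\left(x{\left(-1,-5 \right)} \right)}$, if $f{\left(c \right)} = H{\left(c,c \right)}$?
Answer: $-43556$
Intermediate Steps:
$w = 8$
$s{\left(T \right)} = 8 + 4 T$
$x{\left(h,X \right)} = 8 + 5 X + 5 h$ ($x{\left(h,X \right)} = \left(h + X\right) + \left(8 + 4 \left(X + h\right)\right) = \left(X + h\right) + \left(8 + \left(4 X + 4 h\right)\right) = \left(X + h\right) + \left(8 + 4 X + 4 h\right) = 8 + 5 X + 5 h$)
$f{\left(c \right)} = c^{2}$ ($f{\left(c \right)} = c c = c^{2}$)
$-44040 + f{\left(x{\left(-1,-5 \right)} \right)} = -44040 + \left(8 + 5 \left(-5\right) + 5 \left(-1\right)\right)^{2} = -44040 + \left(8 - 25 - 5\right)^{2} = -44040 + \left(-22\right)^{2} = -44040 + 484 = -43556$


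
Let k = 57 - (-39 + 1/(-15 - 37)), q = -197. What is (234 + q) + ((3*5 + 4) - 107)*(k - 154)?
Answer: 66811/13 ≈ 5139.3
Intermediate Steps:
k = 4993/52 (k = 57 - (-39 + 1/(-52)) = 57 - (-39 - 1/52) = 57 - 1*(-2029/52) = 57 + 2029/52 = 4993/52 ≈ 96.019)
(234 + q) + ((3*5 + 4) - 107)*(k - 154) = (234 - 197) + ((3*5 + 4) - 107)*(4993/52 - 154) = 37 + ((15 + 4) - 107)*(-3015/52) = 37 + (19 - 107)*(-3015/52) = 37 - 88*(-3015/52) = 37 + 66330/13 = 66811/13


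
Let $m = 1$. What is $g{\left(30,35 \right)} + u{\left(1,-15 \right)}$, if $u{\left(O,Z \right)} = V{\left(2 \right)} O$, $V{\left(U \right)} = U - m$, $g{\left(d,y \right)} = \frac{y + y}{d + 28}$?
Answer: $\frac{64}{29} \approx 2.2069$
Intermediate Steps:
$g{\left(d,y \right)} = \frac{2 y}{28 + d}$
$V{\left(U \right)} = -1 + U$ ($V{\left(U \right)} = U - 1 = -1 + U$)
$u{\left(O,Z \right)} = O$ ($u{\left(O,Z \right)} = \left(-1 + 2\right) O = 1 O = O$)
$g{\left(30,35 \right)} + u{\left(1,-15 \right)} = 2 \cdot 35 \frac{1}{28 + 30} + 1 = 2 \cdot 35 \cdot \frac{1}{58} + 1 = \frac{35}{29} + 1 = \frac{64}{29}$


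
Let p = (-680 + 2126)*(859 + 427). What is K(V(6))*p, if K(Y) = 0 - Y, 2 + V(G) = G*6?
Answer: -63224904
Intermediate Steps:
V(G) = -2 + 6*G (V(G) = -2 + G*6 = -2 + 6*G)
K(Y) = -Y
p = 1859556 (p = 1446*1286 = 1859556)
K(V(6))*p = -(-2 + 6*6)*1859556 = -(-2 + 36)*1859556 = -1*34*1859556 = -34*1859556 = -63224904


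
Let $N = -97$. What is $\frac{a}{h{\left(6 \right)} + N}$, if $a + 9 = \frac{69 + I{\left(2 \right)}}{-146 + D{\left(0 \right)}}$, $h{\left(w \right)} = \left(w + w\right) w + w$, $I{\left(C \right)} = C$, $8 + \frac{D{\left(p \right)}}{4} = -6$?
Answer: $\frac{1889}{3838} \approx 0.49218$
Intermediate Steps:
$D{\left(p \right)} = -56$ ($D{\left(p \right)} = -32 + 4 \left(-6\right) = -32 - 24 = -56$)
$h{\left(w \right)} = w + 2 w^{2}$ ($h{\left(w \right)} = 2 w w + w = 2 w^{2} + w = w + 2 w^{2}$)
$a = - \frac{1889}{202}$ ($a = -9 + \frac{69 + 2}{-146 - 56} = -9 + \frac{71}{-202} = -9 + 71 \left(- \frac{1}{202}\right) = -9 - \frac{71}{202} = - \frac{1889}{202} \approx -9.3515$)
$\frac{a}{h{\left(6 \right)} + N} = - \frac{1889}{202 \left(6 \left(1 + 2 \cdot 6\right) - 97\right)} = - \frac{1889}{202 \left(6 \left(1 + 12\right) - 97\right)} = - \frac{1889}{202 \left(6 \cdot 13 - 97\right)} = - \frac{1889}{202 \left(78 - 97\right)} = - \frac{1889}{202 \left(-19\right)} = \left(- \frac{1889}{202}\right) \left(- \frac{1}{19}\right) = \frac{1889}{3838}$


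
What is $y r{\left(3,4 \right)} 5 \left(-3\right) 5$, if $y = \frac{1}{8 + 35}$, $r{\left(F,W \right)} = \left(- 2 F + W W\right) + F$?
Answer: $- \frac{975}{43} \approx -22.674$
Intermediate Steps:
$r{\left(F,W \right)} = W^{2} - F$ ($r{\left(F,W \right)} = \left(- 2 F + W^{2}\right) + F = \left(W^{2} - 2 F\right) + F = W^{2} - F$)
$y = \frac{1}{43} \approx 0.023256$
$y r{\left(3,4 \right)} 5 \left(-3\right) 5 = \frac{4^{2} - 3}{43} \cdot 5 \left(-3\right) 5 = \frac{16 - 3}{43} \left(\left(-15\right) 5\right) = \frac{1}{43} \cdot 13 \left(-75\right) = \frac{13}{43} \left(-75\right) = - \frac{975}{43}$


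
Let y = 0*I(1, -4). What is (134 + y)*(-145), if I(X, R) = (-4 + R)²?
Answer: -19430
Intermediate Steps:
y = 0 (y = 0*(-4 - 4)² = 0*(-8)² = 0*64 = 0)
(134 + y)*(-145) = (134 + 0)*(-145) = 134*(-145) = -19430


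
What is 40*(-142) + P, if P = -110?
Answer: -5790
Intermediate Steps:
40*(-142) + P = 40*(-142) - 110 = -5680 - 110 = -5790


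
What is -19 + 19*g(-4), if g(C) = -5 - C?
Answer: -38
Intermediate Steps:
-19 + 19*g(-4) = -19 + 19*(-5 - 1*(-4)) = -19 + 19*(-5 + 4) = -19 + 19*(-1) = -19 - 19 = -38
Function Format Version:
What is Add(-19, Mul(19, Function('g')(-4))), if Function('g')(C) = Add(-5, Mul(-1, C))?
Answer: -38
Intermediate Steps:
Add(-19, Mul(19, Function('g')(-4))) = Add(-19, Mul(19, Add(-5, Mul(-1, -4)))) = Add(-19, Mul(19, Add(-5, 4))) = Add(-19, Mul(19, -1)) = Add(-19, -19) = -38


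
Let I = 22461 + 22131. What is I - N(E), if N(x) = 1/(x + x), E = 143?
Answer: 12753311/286 ≈ 44592.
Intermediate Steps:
I = 44592
N(x) = 1/(2*x)
I - N(E) = 44592 - 1/(2*143) = 44592 - 1*1/286 = 44592 - 1/286 = 12753311/286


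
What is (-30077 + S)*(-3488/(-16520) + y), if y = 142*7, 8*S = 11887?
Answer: -234795579267/8260 ≈ -2.8426e+7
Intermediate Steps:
S = 11887/8 (S = (⅛)*11887 = 11887/8 ≈ 1485.9)
y = 994
(-30077 + S)*(-3488/(-16520) + y) = (-30077 + 11887/8)*(-3488/(-16520) + 994) = -228729*(-3488*(-1/16520) + 994)/8 = -228729*(436/2065 + 994)/8 = -228729/8*2053046/2065 = -234795579267/8260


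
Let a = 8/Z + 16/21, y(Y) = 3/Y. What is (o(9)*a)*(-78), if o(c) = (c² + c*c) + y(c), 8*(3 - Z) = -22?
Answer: -13168480/483 ≈ -27264.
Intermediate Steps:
Z = 23/4 (Z = 3 - ⅛*(-22) = 3 + 11/4 = 23/4 ≈ 5.7500)
o(c) = 2*c² + 3/c (o(c) = (c² + c*c) + 3/c = (c² + c²) + 3/c = 2*c² + 3/c)
a = 1040/483 (a = 8/(23/4) + 16/21 = 8*(4/23) + 16*(1/21) = 32/23 + 16/21 = 1040/483 ≈ 2.1532)
(o(9)*a)*(-78) = (((3 + 2*9³)/9)*(1040/483))*(-78) = (((3 + 2*729)/9)*(1040/483))*(-78) = (((3 + 1458)/9)*(1040/483))*(-78) = (((⅑)*1461)*(1040/483))*(-78) = ((487/3)*(1040/483))*(-78) = (506480/1449)*(-78) = -13168480/483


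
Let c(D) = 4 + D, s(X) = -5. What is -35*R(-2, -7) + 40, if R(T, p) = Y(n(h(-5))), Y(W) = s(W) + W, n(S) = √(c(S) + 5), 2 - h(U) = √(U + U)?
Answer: 215 - 35*√(11 - I*√10) ≈ 97.749 + 16.519*I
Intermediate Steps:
h(U) = 2 - √2*√U (h(U) = 2 - √(U + U) = 2 - √(2*U) = 2 - √2*√U)
n(S) = √(9 + S) (n(S) = √((4 + S) + 5) = √(9 + S))
Y(W) = -5 + W
R(T, p) = -5 + √(11 - I*√10) (R(T, p) = -5 + √(9 + (2 - √2*√(-5))) = -5 + √(9 + (2 - √2*I*√5)) = -5 + √(9 + (2 - I*√10)) = -5 + √(11 - I*√10))
-35*R(-2, -7) + 40 = -35*(-5 + √(11 - I*√10)) + 40 = (175 - 35*√(11 - I*√10)) + 40 = 215 - 35*√(11 - I*√10)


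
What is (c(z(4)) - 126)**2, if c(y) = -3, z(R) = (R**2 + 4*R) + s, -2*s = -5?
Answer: 16641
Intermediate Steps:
s = 5/2 (s = -1/2*(-5) = 5/2 ≈ 2.5000)
z(R) = 5/2 + R**2 + 4*R (z(R) = (R**2 + 4*R) + 5/2 = 5/2 + R**2 + 4*R)
(c(z(4)) - 126)**2 = (-3 - 126)**2 = (-129)**2 = 16641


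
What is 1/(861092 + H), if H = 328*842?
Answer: 1/1137268 ≈ 8.7930e-7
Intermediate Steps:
H = 276176
1/(861092 + H) = 1/(861092 + 276176) = 1/1137268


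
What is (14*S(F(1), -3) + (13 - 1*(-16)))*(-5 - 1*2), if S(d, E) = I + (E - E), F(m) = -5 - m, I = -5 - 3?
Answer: 581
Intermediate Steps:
I = -8
S(d, E) = -8 (S(d, E) = -8 + (E - E) = -8 + 0 = -8)
(14*S(F(1), -3) + (13 - 1*(-16)))*(-5 - 1*2) = (14*(-8) + (13 - 1*(-16)))*(-5 - 1*2) = (-112 + (13 + 16))*(-5 - 2) = (-112 + 29)*(-7) = -83*(-7) = 581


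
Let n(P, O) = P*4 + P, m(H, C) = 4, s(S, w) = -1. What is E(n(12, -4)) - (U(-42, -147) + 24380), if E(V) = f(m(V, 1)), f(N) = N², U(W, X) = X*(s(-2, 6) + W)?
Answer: -30685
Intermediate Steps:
n(P, O) = 5*P (n(P, O) = 4*P + P = 5*P)
U(W, X) = X*(-1 + W)
E(V) = 16 (E(V) = 4² = 16)
E(n(12, -4)) - (U(-42, -147) + 24380) = 16 - (-147*(-1 - 42) + 24380) = 16 - (-147*(-43) + 24380) = 16 - (6321 + 24380) = 16 - 1*30701 = 16 - 30701 = -30685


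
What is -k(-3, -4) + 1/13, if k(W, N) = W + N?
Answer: 92/13 ≈ 7.0769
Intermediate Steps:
k(W, N) = N + W
-k(-3, -4) + 1/13 = -(-4 - 3) + 1/13 = -1*(-7) + 1/13 = 7 + 1/13 = 92/13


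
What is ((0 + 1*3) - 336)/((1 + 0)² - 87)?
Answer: 333/86 ≈ 3.8721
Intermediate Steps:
((0 + 1*3) - 336)/((1 + 0)² - 87) = ((0 + 3) - 336)/(1² - 87) = (3 - 336)/(1 - 87) = -333/(-86) = -333*(-1/86) = 333/86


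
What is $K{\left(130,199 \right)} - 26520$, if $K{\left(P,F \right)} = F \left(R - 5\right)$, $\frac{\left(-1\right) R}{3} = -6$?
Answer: $-23933$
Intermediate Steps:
$R = 18$ ($R = \left(-3\right) \left(-6\right) = 18$)
$K{\left(P,F \right)} = 13 F$ ($K{\left(P,F \right)} = F \left(18 - 5\right) = F 13 = 13 F$)
$K{\left(130,199 \right)} - 26520 = 13 \cdot 199 - 26520 = 2587 - 26520 = -23933$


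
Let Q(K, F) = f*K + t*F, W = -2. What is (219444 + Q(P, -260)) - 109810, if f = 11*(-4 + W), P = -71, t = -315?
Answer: 196220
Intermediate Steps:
f = -66 (f = 11*(-4 - 2) = 11*(-6) = -66)
Q(K, F) = -315*F - 66*K (Q(K, F) = -66*K - 315*F = -315*F - 66*K)
(219444 + Q(P, -260)) - 109810 = (219444 + (-315*(-260) - 66*(-71))) - 109810 = (219444 + (81900 + 4686)) - 109810 = (219444 + 86586) - 109810 = 306030 - 109810 = 196220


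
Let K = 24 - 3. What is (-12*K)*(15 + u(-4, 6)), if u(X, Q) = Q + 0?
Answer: -5292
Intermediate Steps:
K = 21
u(X, Q) = Q
(-12*K)*(15 + u(-4, 6)) = (-12*21)*(15 + 6) = -252*21 = -5292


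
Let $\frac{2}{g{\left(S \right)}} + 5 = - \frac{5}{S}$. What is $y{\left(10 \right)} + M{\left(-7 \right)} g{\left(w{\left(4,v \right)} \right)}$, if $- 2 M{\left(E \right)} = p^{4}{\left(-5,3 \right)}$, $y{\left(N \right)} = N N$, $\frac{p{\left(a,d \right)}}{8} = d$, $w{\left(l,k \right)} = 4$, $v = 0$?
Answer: $\frac{1329604}{25} \approx 53184.0$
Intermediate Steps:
$p{\left(a,d \right)} = 8 d$
$g{\left(S \right)} = \frac{2}{-5 - \frac{5}{S}}$
$y{\left(N \right)} = N^{2}$
$M{\left(E \right)} = -165888$ ($M{\left(E \right)} = - \frac{\left(8 \cdot 3\right)^{4}}{2} = - \frac{24^{4}}{2} = \left(- \frac{1}{2}\right) 331776 = -165888$)
$y{\left(10 \right)} + M{\left(-7 \right)} g{\left(w{\left(4,v \right)} \right)} = 10^{2} - 165888 \left(\left(-2\right) 4 \frac{1}{5 + 5 \cdot 4}\right) = 100 - 165888 \left(\left(-2\right) 4 \frac{1}{5 + 20}\right) = 100 - 165888 \left(\left(-2\right) 4 \cdot \frac{1}{25}\right) = 100 - - \frac{1327104}{25} = 100 + \frac{1327104}{25} = \frac{1329604}{25}$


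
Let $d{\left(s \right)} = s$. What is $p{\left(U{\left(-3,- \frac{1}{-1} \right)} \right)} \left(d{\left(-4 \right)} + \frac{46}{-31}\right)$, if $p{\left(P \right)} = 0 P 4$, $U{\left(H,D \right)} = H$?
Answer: $0$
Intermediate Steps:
$p{\left(P \right)} = 0$ ($p{\left(P \right)} = 0 \cdot 4 = 0$)
$p{\left(U{\left(-3,- \frac{1}{-1} \right)} \right)} \left(d{\left(-4 \right)} + \frac{46}{-31}\right) = 0 \left(-4 + \frac{46}{-31}\right) = 0 \left(-4 + 46 \left(- \frac{1}{31}\right)\right) = 0 \left(-4 - \frac{46}{31}\right) = 0 \left(- \frac{170}{31}\right) = 0$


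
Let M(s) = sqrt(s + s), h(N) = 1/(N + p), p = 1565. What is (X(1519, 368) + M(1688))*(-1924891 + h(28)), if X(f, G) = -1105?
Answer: 3388318255010/1593 - 12265405448*sqrt(211)/1593 ≈ 2.0152e+9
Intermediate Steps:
h(N) = 1/(1565 + N) (h(N) = 1/(N + 1565) = 1/(1565 + N))
M(s) = sqrt(2)*sqrt(s) (M(s) = sqrt(2*s) = sqrt(2)*sqrt(s))
(X(1519, 368) + M(1688))*(-1924891 + h(28)) = (-1105 + sqrt(2)*sqrt(1688))*(-1924891 + 1/(1565 + 28)) = (-1105 + sqrt(2)*(2*sqrt(422)))*(-1924891 + 1/1593) = (-1105 + 4*sqrt(211))*(-1924891 + 1/1593) = (-1105 + 4*sqrt(211))*(-3066351362/1593) = 3388318255010/1593 - 12265405448*sqrt(211)/1593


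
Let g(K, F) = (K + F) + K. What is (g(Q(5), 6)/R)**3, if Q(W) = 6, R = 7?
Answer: 5832/343 ≈ 17.003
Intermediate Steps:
g(K, F) = F + 2*K (g(K, F) = (F + K) + K = F + 2*K)
(g(Q(5), 6)/R)**3 = ((6 + 2*6)/7)**3 = ((6 + 12)*(1/7))**3 = (18*(1/7))**3 = (18/7)**3 = 5832/343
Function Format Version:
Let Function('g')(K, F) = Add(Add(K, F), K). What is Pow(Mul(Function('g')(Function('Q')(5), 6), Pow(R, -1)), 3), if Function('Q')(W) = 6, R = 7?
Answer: Rational(5832, 343) ≈ 17.003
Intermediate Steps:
Function('g')(K, F) = Add(F, Mul(2, K)) (Function('g')(K, F) = Add(Add(F, K), K) = Add(F, Mul(2, K)))
Pow(Mul(Function('g')(Function('Q')(5), 6), Pow(R, -1)), 3) = Pow(Mul(Add(6, Mul(2, 6)), Pow(7, -1)), 3) = Pow(Mul(Add(6, 12), Rational(1, 7)), 3) = Pow(Mul(18, Rational(1, 7)), 3) = Pow(Rational(18, 7), 3) = Rational(5832, 343)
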